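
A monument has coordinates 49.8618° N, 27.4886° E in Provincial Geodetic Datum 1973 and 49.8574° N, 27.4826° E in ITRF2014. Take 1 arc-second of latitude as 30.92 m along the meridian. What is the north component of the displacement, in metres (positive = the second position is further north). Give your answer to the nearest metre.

ΔN = -490 m

Δφ = 49.8574° − 49.8618° = -0.0044°; Δλ = 27.4826° − 27.4886° = -0.0060°.
1° of latitude = 3600 × 30.92 = 111312 m.
ΔN = Δφ × 111312 = -489.8 m; ΔE = Δλ × 111312 × cos(49.8618°) = -0.0060 × 111312 × 0.644633 = -430.5 m.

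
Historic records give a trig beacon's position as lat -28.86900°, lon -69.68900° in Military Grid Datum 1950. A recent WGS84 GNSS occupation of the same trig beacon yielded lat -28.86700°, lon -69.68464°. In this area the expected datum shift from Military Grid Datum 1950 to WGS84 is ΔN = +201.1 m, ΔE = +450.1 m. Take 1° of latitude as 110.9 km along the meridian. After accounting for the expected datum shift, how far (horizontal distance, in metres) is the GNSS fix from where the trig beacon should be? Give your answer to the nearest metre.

34 m

Observed coordinate differences: Δφ = +0.00200°, Δλ = +0.00436°.
Converting to metres (1° lat = 110900 m, cos φ = 0.875726): observed ΔN = 221.8 m, observed ΔE = 423.4 m.
Subtracting the expected shift leaves a residual of 221.8 − (201.1) = 20.7 m north and 423.4 − (450.1) = -26.7 m east.
Residual distance = √(20.7² + (-26.7)²) = 33.8 m.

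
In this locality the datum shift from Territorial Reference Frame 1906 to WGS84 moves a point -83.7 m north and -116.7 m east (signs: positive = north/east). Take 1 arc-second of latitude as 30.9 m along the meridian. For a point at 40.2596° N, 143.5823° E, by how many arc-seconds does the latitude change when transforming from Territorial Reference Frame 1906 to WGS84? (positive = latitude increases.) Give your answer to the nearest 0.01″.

1″ of latitude = 30.90 m, so Δφ = -83.7 / 30.90 = -2.709″.

Δφ = -2.71″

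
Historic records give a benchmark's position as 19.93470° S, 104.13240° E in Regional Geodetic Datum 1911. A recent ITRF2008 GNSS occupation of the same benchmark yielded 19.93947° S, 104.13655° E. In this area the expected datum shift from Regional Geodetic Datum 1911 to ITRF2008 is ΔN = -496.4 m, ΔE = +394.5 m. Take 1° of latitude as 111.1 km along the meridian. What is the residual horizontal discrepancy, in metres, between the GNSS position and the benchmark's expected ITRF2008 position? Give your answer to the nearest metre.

51 m

Observed coordinate differences: Δφ = -0.00477°, Δλ = +0.00415°.
Converting to metres (1° lat = 111100 m, cos φ = 0.940082): observed ΔN = -529.9 m, observed ΔE = 433.4 m.
Subtracting the expected shift leaves a residual of -529.9 − (-496.4) = -33.5 m north and 433.4 − (394.5) = 38.9 m east.
Residual distance = √((-33.5)² + 38.9²) = 51.4 m.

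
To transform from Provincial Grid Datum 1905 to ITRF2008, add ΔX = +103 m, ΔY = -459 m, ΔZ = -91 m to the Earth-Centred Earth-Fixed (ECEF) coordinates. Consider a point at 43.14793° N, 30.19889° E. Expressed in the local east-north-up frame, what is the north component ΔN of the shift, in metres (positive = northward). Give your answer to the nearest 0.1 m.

At φ = 43.14793°, λ = 30.19889°: sin φ = 0.683884, cos φ = 0.729590, sin λ = 0.503003, cos λ = 0.864285.
ΔN = −sin φ cos λ·ΔX − sin φ sin λ·ΔY + cos φ·ΔZ = −(0.683884)(0.864285)(103) − (0.683884)(0.503003)(-459) + (0.729590)(-91) = 30.62 m.

ΔN = 30.6 m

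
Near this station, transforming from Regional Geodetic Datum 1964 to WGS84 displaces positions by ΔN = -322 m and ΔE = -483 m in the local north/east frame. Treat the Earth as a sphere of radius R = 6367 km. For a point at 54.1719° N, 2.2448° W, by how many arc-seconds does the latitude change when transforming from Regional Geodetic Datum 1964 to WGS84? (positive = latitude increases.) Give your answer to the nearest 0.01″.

On a sphere of radius R, 1 rad of latitude = R, so Δφ = ΔN / R = -322.0 / 6367000 = -5.0573e-05 rad = -10.431″.

Δφ = -10.43″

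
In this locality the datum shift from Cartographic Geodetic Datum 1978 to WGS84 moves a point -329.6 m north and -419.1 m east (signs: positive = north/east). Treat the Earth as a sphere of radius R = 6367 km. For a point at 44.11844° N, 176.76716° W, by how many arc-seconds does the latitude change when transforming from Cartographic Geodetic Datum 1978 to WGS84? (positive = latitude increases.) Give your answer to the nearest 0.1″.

Δφ = -10.7″

On a sphere of radius R, 1 rad of latitude = R, so Δφ = ΔN / R = -329.6 / 6367000 = -5.1767e-05 rad = -10.678″.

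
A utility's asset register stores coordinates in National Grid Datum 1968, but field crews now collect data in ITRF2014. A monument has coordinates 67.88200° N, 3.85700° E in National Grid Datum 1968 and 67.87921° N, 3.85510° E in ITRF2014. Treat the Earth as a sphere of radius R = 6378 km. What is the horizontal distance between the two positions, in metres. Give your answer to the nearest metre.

321 m

Δφ = 67.87921° − 67.88200° = -0.00279°; Δλ = 3.85510° − 3.85700° = -0.00190°.
1° along a meridian = πR/180 = 111317 m.
ΔN = Δφ × 111317 = -310.6 m; ΔE = Δλ × 111317 × cos(67.88200°) = -0.00190 × 111317 × 0.376515 = -79.6 m.
Distance = √(ΔE² + ΔN²) = √((-79.6)² + (-310.6)²) = 320.6 m.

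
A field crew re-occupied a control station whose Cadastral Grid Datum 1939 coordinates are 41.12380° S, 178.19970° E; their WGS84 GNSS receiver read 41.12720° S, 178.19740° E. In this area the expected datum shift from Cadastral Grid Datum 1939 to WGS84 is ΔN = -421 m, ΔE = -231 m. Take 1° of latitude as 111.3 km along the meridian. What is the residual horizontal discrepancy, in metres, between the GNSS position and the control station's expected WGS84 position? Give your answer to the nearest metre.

Observed coordinate differences: Δφ = -0.00340°, Δλ = -0.00230°.
Converting to metres (1° lat = 111300 m, cos φ = 0.753290): observed ΔN = -378.4 m, observed ΔE = -192.8 m.
Subtracting the expected shift leaves a residual of -378.4 − (-421) = 42.6 m north and -192.8 − (-231) = 38.2 m east.
Residual distance = √(42.6² + 38.2²) = 57.2 m.

57 m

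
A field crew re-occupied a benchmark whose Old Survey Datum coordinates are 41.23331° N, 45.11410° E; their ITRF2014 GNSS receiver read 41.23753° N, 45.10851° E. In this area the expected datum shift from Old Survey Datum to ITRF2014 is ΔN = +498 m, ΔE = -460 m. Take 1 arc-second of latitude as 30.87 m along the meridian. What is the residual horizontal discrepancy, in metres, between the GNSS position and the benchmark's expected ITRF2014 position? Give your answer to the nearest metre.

30 m

Observed coordinate differences: Δφ = +0.00422°, Δλ = -0.00559°.
Converting to metres (1° lat = 111132 m, cos φ = 0.752032): observed ΔN = 469.0 m, observed ΔE = -467.2 m.
Subtracting the expected shift leaves a residual of 469.0 − (498) = -29.0 m north and -467.2 − (-460) = -7.2 m east.
Residual distance = √((-29.0)² + (-7.2)²) = 29.9 m.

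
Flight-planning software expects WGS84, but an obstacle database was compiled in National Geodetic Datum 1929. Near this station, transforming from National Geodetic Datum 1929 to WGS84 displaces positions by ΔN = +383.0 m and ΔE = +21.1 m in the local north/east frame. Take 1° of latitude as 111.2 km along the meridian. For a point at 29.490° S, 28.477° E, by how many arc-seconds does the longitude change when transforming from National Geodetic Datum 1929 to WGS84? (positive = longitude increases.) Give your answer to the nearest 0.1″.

At latitude -29.490°, cos φ = 0.870442.
1° of longitude at this latitude = 111.2 × cos φ = 96.79 km, so Δλ = 21.1 / 96793.1 = 0.0002180° = 0.785″.

Δλ = 0.8″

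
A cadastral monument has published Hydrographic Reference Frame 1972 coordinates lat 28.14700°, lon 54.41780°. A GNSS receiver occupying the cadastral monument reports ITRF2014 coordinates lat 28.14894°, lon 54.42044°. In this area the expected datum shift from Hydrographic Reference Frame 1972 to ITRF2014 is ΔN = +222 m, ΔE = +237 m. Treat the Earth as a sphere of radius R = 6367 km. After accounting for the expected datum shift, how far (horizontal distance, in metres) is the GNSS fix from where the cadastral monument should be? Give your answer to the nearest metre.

23 m

Observed coordinate differences: Δφ = +0.00194°, Δλ = +0.00264°.
Converting to metres (1° lat = 111125 m, cos φ = 0.881740): observed ΔN = 215.6 m, observed ΔE = 258.7 m.
Subtracting the expected shift leaves a residual of 215.6 − (222) = -6.4 m north and 258.7 − (237) = 21.7 m east.
Residual distance = √((-6.4)² + 21.7²) = 22.6 m.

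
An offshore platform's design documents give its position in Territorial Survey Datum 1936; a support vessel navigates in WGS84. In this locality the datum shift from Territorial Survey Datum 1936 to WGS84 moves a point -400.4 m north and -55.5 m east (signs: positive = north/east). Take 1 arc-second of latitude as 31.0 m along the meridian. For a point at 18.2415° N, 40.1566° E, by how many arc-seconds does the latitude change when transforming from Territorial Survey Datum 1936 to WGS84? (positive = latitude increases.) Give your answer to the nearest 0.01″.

1″ of latitude = 31.00 m, so Δφ = -400.4 / 31.00 = -12.916″.

Δφ = -12.92″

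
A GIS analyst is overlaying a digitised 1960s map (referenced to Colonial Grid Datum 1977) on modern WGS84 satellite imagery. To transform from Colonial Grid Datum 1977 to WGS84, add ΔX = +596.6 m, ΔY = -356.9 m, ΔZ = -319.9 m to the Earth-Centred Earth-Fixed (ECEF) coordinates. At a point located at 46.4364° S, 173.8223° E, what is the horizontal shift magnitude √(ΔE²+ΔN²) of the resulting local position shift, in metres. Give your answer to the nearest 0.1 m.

737.7 m

At φ = -46.4364°, λ = 173.8223°: sin φ = -0.724610, cos φ = 0.689159, sin λ = 0.107612, cos λ = -0.994193.
ΔE = −sin λ·ΔX + cos λ·ΔY = −(0.107612)·(596.6) + (-0.994193)·(-356.9) = 290.63 m.
ΔN = −sin φ cos λ·ΔX − sin φ sin λ·ΔY + cos φ·ΔZ = −(-0.724610)(-0.994193)(596.6) − (-0.724610)(0.107612)(-356.9) + (0.689159)(-319.9) = -678.08 m.
Horizontal magnitude = √(ΔE² + ΔN²) = √(290.63² + (-678.08)²) = 737.74 m.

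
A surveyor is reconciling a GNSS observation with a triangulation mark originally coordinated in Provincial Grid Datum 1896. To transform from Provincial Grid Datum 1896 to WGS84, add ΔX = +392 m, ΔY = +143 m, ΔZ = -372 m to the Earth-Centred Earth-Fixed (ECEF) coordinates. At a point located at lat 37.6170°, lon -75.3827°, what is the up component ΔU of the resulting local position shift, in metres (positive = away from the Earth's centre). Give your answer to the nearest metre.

At φ = 37.6170°, λ = -75.3827°: sin φ = 0.610380, cos φ = 0.792109, sin λ = -0.967633, cos λ = 0.252362.
ΔU = cos φ cos λ·ΔX + cos φ sin λ·ΔY + sin φ·ΔZ = (0.792109)(0.252362)(392) + (0.792109)(-0.967633)(143) + (0.610380)(-372) = -258.31 m.

ΔU = -258 m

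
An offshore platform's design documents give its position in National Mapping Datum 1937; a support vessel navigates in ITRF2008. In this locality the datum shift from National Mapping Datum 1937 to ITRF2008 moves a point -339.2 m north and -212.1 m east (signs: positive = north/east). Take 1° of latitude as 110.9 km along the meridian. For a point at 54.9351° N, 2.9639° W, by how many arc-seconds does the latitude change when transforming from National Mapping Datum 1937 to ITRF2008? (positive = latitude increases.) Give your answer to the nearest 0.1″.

1° of latitude = 110.9 km, so Δφ = -339.2 / 110900 = -0.0030586° = -11.011″.

Δφ = -11.0″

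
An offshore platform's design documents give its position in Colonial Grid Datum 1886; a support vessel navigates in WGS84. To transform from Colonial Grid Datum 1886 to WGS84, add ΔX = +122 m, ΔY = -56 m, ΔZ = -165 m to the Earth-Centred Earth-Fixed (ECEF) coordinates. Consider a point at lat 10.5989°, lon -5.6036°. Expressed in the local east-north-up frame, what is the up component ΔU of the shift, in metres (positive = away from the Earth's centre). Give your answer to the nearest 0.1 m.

ΔU = 94.4 m

The local up (radial) axis is (cos φ cos λ, cos φ sin λ, sin φ), giving ΔU = 119.345 + 5.375 − 30.349 = 94.37 m.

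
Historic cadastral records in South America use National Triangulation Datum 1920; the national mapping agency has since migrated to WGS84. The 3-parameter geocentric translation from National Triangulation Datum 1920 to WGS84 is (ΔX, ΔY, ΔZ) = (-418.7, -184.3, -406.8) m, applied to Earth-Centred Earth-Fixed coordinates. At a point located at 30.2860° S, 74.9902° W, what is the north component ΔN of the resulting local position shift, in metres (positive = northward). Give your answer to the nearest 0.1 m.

At φ = -30.2860°, λ = -74.9902°: sin φ = -0.504317, cos φ = 0.863519, sin λ = -0.965882, cos λ = 0.258984.
ΔN = −sin φ cos λ·ΔX − sin φ sin λ·ΔY + cos φ·ΔZ = −(-0.504317)(0.258984)(-418.7) − (-0.504317)(-0.965882)(-184.3) + (0.863519)(-406.8) = -316.19 m.

ΔN = -316.2 m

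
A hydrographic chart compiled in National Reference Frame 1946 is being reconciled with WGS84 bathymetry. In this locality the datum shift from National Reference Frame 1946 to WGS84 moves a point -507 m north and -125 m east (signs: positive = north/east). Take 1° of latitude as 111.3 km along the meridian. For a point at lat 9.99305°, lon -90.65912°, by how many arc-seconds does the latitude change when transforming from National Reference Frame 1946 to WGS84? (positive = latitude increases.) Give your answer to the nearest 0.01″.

Δφ = -16.40″

1° of latitude = 111.3 km, so Δφ = -507.0 / 111300 = -0.0045553° = -16.399″.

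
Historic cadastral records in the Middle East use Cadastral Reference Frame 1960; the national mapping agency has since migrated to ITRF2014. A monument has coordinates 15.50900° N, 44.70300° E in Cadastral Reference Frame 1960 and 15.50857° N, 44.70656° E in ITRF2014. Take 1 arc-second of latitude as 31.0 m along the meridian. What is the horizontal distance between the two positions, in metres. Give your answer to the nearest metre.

386 m

Δφ = 15.50857° − 15.50900° = -0.00043°; Δλ = 44.70656° − 44.70300° = +0.00356°.
1° of latitude = 3600 × 31.00 = 111600 m.
ΔN = Δφ × 111600 = -48.0 m; ΔE = Δλ × 111600 × cos(15.50900°) = +0.00356 × 111600 × 0.963588 = 382.8 m.
Distance = √(ΔE² + ΔN²) = √(382.8² + (-48.0)²) = 385.8 m.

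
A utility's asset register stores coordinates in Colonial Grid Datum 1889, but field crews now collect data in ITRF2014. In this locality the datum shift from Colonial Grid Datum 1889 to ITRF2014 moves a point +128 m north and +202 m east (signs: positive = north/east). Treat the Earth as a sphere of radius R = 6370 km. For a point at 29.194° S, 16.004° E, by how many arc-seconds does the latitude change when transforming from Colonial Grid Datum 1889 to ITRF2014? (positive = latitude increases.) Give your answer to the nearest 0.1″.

On a sphere of radius R, 1 rad of latitude = R, so Δφ = ΔN / R = 128.0 / 6370000 = 2.0094e-05 rad = 4.145″.

Δφ = 4.1″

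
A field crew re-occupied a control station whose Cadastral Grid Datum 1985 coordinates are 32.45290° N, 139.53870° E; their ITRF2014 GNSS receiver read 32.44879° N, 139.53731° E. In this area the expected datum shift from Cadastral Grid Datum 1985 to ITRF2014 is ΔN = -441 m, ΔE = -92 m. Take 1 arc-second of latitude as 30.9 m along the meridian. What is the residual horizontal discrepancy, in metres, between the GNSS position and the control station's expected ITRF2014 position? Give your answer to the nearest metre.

42 m

Observed coordinate differences: Δφ = -0.00411°, Δλ = -0.00139°.
Converting to metres (1° lat = 111240 m, cos φ = 0.843833): observed ΔN = -457.2 m, observed ΔE = -130.5 m.
Subtracting the expected shift leaves a residual of -457.2 − (-441) = -16.2 m north and -130.5 − (-92) = -38.5 m east.
Residual distance = √((-16.2)² + (-38.5)²) = 41.7 m.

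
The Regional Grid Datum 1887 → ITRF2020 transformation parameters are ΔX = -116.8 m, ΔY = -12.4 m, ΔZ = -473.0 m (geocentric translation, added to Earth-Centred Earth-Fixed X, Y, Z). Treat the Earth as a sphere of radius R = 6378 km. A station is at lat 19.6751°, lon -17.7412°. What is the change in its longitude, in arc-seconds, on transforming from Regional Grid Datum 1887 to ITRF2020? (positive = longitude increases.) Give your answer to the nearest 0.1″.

Δλ = -1.6″

sin φ = 0.336686, cos φ = 0.941617, sin λ = -0.304718, cos λ = 0.952443.
East component: ΔE = −sin λ·ΔX + cos λ·ΔY = −(-0.304718)(-116.8) + (0.952443)(-12.4) = -47.40 m.
1° of latitude spans πR/180 = 111317 m; at latitude φ, 1° of longitude spans that × cos φ = 104818.1 m, so Δλ = -47.40 / 104818.1 × 3600 = -1.628″.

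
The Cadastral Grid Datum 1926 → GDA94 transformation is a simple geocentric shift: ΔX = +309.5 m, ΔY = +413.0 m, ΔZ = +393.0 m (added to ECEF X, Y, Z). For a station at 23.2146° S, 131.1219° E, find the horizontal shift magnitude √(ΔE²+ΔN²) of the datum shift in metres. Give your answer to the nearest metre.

646 m

At φ = -23.2146°, λ = 131.1219°: sin φ = -0.394176, cos φ = 0.919035, sin λ = 0.753312, cos λ = -0.657663.
ΔE = −sin λ·ΔX + cos λ·ΔY = −(0.753312)·(309.5) + (-0.657663)·(413.0) = -504.76 m.
ΔN = −sin φ cos λ·ΔX − sin φ sin λ·ΔY + cos φ·ΔZ = −(-0.394176)(-0.657663)(309.5) − (-0.394176)(0.753312)(413.0) + (0.919035)(393.0) = 403.58 m.
Horizontal magnitude = √(ΔE² + ΔN²) = √((-504.76)² + 403.58²) = 646.27 m.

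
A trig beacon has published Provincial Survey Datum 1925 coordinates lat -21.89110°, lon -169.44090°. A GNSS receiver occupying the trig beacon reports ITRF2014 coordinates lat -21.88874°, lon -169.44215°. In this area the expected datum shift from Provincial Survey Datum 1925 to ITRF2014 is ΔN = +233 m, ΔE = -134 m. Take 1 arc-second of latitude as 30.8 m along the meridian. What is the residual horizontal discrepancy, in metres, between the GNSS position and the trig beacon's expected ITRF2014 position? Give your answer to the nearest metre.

Observed coordinate differences: Δφ = +0.00236°, Δλ = -0.00125°.
Converting to metres (1° lat = 110880 m, cos φ = 0.927894): observed ΔN = 261.7 m, observed ΔE = -128.6 m.
Subtracting the expected shift leaves a residual of 261.7 − (233) = 28.7 m north and -128.6 − (-134) = 5.4 m east.
Residual distance = √(28.7² + 5.4²) = 29.2 m.

29 m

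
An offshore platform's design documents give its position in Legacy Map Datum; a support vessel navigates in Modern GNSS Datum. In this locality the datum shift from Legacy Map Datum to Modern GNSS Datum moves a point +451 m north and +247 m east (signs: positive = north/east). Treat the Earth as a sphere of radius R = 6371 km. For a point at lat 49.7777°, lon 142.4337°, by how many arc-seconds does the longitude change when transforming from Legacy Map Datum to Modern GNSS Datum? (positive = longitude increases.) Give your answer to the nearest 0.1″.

At latitude 49.7777°, cos φ = 0.645755.
One radian of longitude at latitude φ spans R cos φ, so Δλ = ΔE / (R cos φ) = 247.0 / (6371000 × 0.645755) = 6.0037e-05 rad = 12.384″.

Δλ = 12.4″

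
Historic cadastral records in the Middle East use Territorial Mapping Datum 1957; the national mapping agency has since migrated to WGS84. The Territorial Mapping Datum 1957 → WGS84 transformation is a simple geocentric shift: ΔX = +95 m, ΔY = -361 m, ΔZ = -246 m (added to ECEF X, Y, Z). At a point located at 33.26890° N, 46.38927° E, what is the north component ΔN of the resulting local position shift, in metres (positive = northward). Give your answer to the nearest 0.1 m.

The local north axis is (−sin φ cos λ, −sin φ sin λ, cos φ), giving ΔN = -35.946 + 143.385 − 205.682 = -98.24 m.

ΔN = -98.2 m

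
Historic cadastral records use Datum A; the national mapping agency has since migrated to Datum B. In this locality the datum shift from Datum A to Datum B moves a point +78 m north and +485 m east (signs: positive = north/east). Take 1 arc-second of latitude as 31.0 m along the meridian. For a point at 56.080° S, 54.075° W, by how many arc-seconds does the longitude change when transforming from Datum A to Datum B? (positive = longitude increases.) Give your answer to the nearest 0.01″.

Δλ = 28.04″

At latitude -56.080°, cos φ = 0.558035.
1″ of longitude at this latitude = 31.00 × cos φ = 17.2991 m, so Δλ = 485.0 / 17.2991 = 28.036″.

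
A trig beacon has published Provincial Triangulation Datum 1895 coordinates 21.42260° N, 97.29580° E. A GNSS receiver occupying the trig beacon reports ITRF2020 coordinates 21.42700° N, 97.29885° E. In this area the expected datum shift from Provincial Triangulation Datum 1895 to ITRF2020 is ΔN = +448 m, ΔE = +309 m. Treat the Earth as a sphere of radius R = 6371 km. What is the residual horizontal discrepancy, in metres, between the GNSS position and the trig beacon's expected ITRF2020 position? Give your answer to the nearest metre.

42 m

Observed coordinate differences: Δφ = +0.00440°, Δλ = +0.00305°.
Converting to metres (1° lat = 111195 m, cos φ = 0.930912): observed ΔN = 489.3 m, observed ΔE = 315.7 m.
Subtracting the expected shift leaves a residual of 489.3 − (448) = 41.3 m north and 315.7 − (309) = 6.7 m east.
Residual distance = √(41.3² + 6.7²) = 41.8 m.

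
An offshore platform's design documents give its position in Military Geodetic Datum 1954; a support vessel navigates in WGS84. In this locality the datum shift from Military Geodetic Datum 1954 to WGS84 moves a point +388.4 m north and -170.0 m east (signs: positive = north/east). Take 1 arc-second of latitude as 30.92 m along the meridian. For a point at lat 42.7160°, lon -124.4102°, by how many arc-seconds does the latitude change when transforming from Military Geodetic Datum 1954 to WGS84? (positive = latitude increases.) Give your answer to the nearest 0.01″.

1″ of latitude = 30.92 m, so Δφ = 388.4 / 30.92 = 12.561″.

Δφ = 12.56″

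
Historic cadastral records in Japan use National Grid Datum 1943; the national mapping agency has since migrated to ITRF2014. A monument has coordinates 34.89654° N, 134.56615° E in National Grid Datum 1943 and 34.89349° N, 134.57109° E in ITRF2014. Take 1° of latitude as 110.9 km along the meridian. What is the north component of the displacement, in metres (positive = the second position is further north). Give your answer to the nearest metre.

ΔN = -338 m

Δφ = 34.89349° − 34.89654° = -0.00305°; Δλ = 134.57109° − 134.56615° = +0.00494°.
ΔN = Δφ × 110900 = -338.2 m; ΔE = Δλ × 110900 × cos(34.89654°) = +0.00494 × 110900 × 0.820186 = 449.3 m.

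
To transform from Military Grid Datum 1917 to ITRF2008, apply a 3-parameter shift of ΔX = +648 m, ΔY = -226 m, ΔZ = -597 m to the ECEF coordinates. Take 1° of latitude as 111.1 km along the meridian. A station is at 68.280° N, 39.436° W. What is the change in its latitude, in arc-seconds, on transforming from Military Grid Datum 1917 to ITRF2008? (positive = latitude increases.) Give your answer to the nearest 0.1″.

Δφ = -26.5″

sin φ = 0.929003, cos φ = 0.370071, sin λ = -0.635216, cos λ = 0.772335.
North component: ΔN = −sin φ cos λ·ΔX − sin φ sin λ·ΔY + cos φ·ΔZ = −(0.929003)(0.772335)(648) − (0.929003)(-0.635216)(-226) + (0.370071)(-597) = -819.24 m.
1° of latitude spans 111100 m, so Δφ = -819.24 / 111100 × 3600 = -26.546″.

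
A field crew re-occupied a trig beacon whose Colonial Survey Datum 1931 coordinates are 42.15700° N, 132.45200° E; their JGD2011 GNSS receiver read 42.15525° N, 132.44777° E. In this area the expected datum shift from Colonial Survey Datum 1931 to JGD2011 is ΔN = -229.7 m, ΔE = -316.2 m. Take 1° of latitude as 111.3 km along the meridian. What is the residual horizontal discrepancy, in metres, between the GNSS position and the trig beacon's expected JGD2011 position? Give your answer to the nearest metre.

Observed coordinate differences: Δφ = -0.00175°, Δλ = -0.00423°.
Converting to metres (1° lat = 111300 m, cos φ = 0.741309): observed ΔN = -194.8 m, observed ΔE = -349.0 m.
Subtracting the expected shift leaves a residual of -194.8 − (-229.7) = 34.9 m north and -349.0 − (-316.2) = -32.8 m east.
Residual distance = √(34.9² + (-32.8)²) = 47.9 m.

48 m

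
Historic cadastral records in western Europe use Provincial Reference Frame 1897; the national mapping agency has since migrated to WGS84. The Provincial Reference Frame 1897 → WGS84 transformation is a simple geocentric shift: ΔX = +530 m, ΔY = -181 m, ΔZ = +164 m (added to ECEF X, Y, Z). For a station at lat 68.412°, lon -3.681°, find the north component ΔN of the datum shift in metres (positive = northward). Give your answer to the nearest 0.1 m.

At φ = 68.412°, λ = -3.681°: sin φ = 0.929854, cos φ = 0.367930, sin λ = -0.064201, cos λ = 0.997937.
ΔN = −sin φ cos λ·ΔX − sin φ sin λ·ΔY + cos φ·ΔZ = −(0.929854)(0.997937)(530) − (0.929854)(-0.064201)(-181) + (0.367930)(164) = -442.27 m.

ΔN = -442.3 m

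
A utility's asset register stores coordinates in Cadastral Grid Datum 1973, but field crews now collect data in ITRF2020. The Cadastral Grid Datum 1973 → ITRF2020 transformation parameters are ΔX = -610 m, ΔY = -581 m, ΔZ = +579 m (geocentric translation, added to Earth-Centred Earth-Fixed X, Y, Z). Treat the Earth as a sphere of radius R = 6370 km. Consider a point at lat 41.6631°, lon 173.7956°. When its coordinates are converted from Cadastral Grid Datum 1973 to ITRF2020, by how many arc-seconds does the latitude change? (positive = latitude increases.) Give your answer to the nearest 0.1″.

Δφ = 2.3″

sin φ = 0.664749, cos φ = 0.747066, sin λ = 0.108076, cos λ = -0.994143.
North component: ΔN = −sin φ cos λ·ΔX − sin φ sin λ·ΔY + cos φ·ΔZ = −(0.664749)(-0.994143)(-610) − (0.664749)(0.108076)(-581) + (0.747066)(579) = 71.17 m.
1° of latitude spans πR/180 = 111177 m, so Δφ = 71.17 / 111177 × 3600 = 2.305″.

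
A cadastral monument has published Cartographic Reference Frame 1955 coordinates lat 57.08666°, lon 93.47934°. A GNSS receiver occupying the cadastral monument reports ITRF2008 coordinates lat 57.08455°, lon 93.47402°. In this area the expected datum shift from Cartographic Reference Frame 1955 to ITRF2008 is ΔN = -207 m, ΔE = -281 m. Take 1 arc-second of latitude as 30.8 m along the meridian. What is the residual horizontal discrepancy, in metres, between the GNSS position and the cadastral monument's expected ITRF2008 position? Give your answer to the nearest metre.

Observed coordinate differences: Δφ = -0.00211°, Δλ = -0.00532°.
Converting to metres (1° lat = 110880 m, cos φ = 0.543370): observed ΔN = -234.0 m, observed ΔE = -320.5 m.
Subtracting the expected shift leaves a residual of -234.0 − (-207) = -27.0 m north and -320.5 − (-281) = -39.5 m east.
Residual distance = √((-27.0)² + (-39.5)²) = 47.8 m.

48 m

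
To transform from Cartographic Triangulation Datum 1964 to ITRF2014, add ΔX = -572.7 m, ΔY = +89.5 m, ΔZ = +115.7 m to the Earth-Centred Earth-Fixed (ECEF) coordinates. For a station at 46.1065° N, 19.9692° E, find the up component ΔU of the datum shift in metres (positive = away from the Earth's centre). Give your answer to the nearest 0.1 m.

At φ = 46.1065°, λ = 19.9692°: sin φ = 0.720630, cos φ = 0.693320, sin λ = 0.341515, cos λ = 0.939876.
ΔU = cos φ cos λ·ΔX + cos φ sin λ·ΔY + sin φ·ΔZ = (0.693320)(0.939876)(-572.7) + (0.693320)(0.341515)(89.5) + (0.720630)(115.7) = -268.62 m.

ΔU = -268.6 m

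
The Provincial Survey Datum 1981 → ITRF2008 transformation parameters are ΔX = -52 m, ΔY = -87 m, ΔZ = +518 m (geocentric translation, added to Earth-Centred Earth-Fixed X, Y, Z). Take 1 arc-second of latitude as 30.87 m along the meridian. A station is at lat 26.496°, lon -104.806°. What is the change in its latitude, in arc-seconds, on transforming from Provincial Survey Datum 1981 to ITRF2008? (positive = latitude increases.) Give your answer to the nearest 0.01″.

sin φ = 0.446135, cos φ = 0.894966, sin λ = -0.966797, cos λ = -0.255547.
North component: ΔN = −sin φ cos λ·ΔX − sin φ sin λ·ΔY + cos φ·ΔZ = −(0.446135)(-0.255547)(-52) − (0.446135)(-0.966797)(-87) + (0.894966)(518) = 420.14 m.
1° of latitude spans 3600 × 30.87 = 111132 m, so Δφ = 420.14 / 111132 × 3600 = 13.610″.

Δφ = 13.61″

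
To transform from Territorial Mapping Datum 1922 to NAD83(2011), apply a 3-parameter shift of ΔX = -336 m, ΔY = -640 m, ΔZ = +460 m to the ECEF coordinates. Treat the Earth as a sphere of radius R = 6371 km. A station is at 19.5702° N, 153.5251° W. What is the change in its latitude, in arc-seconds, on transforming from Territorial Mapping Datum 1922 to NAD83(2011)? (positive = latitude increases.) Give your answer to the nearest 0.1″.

sin φ = 0.334962, cos φ = 0.942232, sin λ = -0.445806, cos λ = -0.895130.
North component: ΔN = −sin φ cos λ·ΔX − sin φ sin λ·ΔY + cos φ·ΔZ = −(0.334962)(-0.895130)(-336) − (0.334962)(-0.445806)(-640) + (0.942232)(460) = 237.11 m.
1° of latitude spans πR/180 = 111195 m, so Δφ = 237.11 / 111195 × 3600 = 7.677″.

Δφ = 7.7″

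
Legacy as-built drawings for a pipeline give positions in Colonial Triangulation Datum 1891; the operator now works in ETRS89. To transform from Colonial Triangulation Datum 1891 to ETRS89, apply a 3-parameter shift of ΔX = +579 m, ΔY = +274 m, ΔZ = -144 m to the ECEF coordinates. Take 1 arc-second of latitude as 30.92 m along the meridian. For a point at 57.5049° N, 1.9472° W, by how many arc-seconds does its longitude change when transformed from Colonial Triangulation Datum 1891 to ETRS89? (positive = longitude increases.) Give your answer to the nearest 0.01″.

sin φ = 0.843437, cos φ = 0.537227, sin λ = -0.033979, cos λ = 0.999423.
East component: ΔE = −sin λ·ΔX + cos λ·ΔY = −(-0.033979)(579) + (0.999423)(274) = 293.52 m.
1° of latitude spans 3600 × 30.92 = 111312 m; at latitude φ, 1° of longitude spans that × cos φ = 59799.9 m, so Δλ = 293.52 / 59799.9 × 3600 = 17.670″.

Δλ = 17.67″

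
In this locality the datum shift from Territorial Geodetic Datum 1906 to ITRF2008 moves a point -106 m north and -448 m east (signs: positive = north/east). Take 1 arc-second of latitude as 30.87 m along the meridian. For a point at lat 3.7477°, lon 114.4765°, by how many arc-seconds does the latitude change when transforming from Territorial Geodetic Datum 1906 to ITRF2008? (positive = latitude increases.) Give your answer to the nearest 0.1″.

1″ of latitude = 30.87 m, so Δφ = -106.0 / 30.87 = -3.434″.

Δφ = -3.4″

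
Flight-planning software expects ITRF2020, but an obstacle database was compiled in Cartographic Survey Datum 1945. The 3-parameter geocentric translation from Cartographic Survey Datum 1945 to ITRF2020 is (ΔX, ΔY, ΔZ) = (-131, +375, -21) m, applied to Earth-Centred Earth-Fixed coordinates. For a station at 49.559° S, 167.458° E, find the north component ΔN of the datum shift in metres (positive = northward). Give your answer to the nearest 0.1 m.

ΔN = 145.7 m

The local north axis is (−sin φ cos λ, −sin φ sin λ, cos φ), giving ΔN = 97.322 + 61.977 − 13.622 = 145.68 m.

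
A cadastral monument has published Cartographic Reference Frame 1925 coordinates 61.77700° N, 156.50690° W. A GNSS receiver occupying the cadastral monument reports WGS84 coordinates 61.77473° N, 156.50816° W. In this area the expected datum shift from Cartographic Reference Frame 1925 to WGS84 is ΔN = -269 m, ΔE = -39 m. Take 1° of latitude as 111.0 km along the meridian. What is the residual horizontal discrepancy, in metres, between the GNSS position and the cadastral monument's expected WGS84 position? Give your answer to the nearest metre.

32 m

Observed coordinate differences: Δφ = -0.00227°, Δλ = -0.00126°.
Converting to metres (1° lat = 111000 m, cos φ = 0.472905): observed ΔN = -252.0 m, observed ΔE = -66.1 m.
Subtracting the expected shift leaves a residual of -252.0 − (-269) = 17.0 m north and -66.1 − (-39) = -27.1 m east.
Residual distance = √(17.0² + (-27.1)²) = 32.0 m.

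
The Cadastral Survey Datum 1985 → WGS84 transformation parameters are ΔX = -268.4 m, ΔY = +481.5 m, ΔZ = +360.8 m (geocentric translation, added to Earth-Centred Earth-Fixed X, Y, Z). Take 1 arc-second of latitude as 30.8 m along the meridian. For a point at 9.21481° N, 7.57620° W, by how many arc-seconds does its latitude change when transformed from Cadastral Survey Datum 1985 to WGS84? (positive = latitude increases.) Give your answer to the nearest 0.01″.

Δφ = 13.28″

sin φ = 0.160136, cos φ = 0.987095, sin λ = -0.131845, cos λ = 0.991270.
North component: ΔN = −sin φ cos λ·ΔX − sin φ sin λ·ΔY + cos φ·ΔZ = −(0.160136)(0.991270)(-268.4) − (0.160136)(-0.131845)(481.5) + (0.987095)(360.8) = 408.92 m.
1° of latitude spans 3600 × 30.80 = 110880 m, so Δφ = 408.92 / 110880 × 3600 = 13.276″.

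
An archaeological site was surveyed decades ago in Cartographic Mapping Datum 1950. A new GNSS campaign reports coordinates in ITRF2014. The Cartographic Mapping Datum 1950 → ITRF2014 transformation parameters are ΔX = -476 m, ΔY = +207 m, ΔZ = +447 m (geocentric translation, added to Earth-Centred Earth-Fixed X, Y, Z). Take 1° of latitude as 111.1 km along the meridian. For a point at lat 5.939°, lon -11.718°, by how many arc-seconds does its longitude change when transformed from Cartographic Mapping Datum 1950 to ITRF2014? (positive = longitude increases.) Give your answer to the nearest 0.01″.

sin φ = 0.103470, cos φ = 0.994633, sin λ = -0.203095, cos λ = 0.979159.
East component: ΔE = −sin λ·ΔX + cos λ·ΔY = −(-0.203095)(-476) + (0.979159)(207) = 106.01 m.
1° of latitude spans 111100 m; at latitude φ, 1° of longitude spans that × cos φ = 110503.7 m, so Δλ = 106.01 / 110503.7 × 3600 = 3.454″.

Δλ = 3.45″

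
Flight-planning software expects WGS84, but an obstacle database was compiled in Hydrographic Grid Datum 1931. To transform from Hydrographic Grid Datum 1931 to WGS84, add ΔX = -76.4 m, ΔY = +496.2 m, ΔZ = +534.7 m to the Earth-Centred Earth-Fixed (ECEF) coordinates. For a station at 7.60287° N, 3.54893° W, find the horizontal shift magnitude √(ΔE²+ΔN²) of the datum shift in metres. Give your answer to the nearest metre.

At φ = 7.60287°, λ = -3.54893°: sin φ = 0.132306, cos φ = 0.991209, sin λ = -0.061901, cos λ = 0.998082.
ΔE = −sin λ·ΔX + cos λ·ΔY = −(-0.061901)·(-76.4) + (0.998082)·(496.2) = 490.52 m.
ΔN = −sin φ cos λ·ΔX − sin φ sin λ·ΔY + cos φ·ΔZ = −(0.132306)(0.998082)(-76.4) − (0.132306)(-0.061901)(496.2) + (0.991209)(534.7) = 544.15 m.
Horizontal magnitude = √(ΔE² + ΔN²) = √(490.52² + 544.15²) = 732.61 m.

733 m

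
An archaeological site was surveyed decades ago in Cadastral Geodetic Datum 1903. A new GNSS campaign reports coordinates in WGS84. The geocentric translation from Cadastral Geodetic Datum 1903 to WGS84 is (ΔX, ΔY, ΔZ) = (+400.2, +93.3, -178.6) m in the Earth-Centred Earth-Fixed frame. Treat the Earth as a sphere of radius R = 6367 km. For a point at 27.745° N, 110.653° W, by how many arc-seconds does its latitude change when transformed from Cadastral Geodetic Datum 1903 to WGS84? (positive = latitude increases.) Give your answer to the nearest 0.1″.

sin φ = 0.465537, cos φ = 0.885028, sin λ = -0.935734, cos λ = -0.352707.
North component: ΔN = −sin φ cos λ·ΔX − sin φ sin λ·ΔY + cos φ·ΔZ = −(0.465537)(-0.352707)(400.2) − (0.465537)(-0.935734)(93.3) + (0.885028)(-178.6) = -51.71 m.
1° of latitude spans πR/180 = 111125 m, so Δφ = -51.71 / 111125 × 3600 = -1.675″.

Δφ = -1.7″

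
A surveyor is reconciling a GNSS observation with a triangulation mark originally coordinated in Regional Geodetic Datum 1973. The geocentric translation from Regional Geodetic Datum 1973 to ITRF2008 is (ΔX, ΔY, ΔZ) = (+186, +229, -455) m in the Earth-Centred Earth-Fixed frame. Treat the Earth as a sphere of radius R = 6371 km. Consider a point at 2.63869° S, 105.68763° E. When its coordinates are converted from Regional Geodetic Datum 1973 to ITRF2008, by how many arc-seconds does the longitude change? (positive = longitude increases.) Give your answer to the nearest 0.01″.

Δλ = -7.81″

sin φ = -0.046038, cos φ = 0.998940, sin λ = 0.962750, cos λ = -0.270393.
East component: ΔE = −sin λ·ΔX + cos λ·ΔY = −(0.962750)(186) + (-0.270393)(229) = -240.99 m.
1° of latitude spans πR/180 = 111195 m; at latitude φ, 1° of longitude spans that × cos φ = 111077.0 m, so Δλ = -240.99 / 111077.0 × 3600 = -7.811″.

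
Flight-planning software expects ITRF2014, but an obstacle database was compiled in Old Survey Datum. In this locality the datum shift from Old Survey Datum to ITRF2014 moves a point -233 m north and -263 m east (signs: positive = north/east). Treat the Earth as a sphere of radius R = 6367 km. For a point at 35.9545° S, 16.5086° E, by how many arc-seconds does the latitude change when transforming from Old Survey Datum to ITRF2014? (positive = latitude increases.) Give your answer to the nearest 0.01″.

On a sphere of radius R, 1 rad of latitude = R, so Δφ = ΔN / R = -233.0 / 6367000 = -3.6595e-05 rad = -7.548″.

Δφ = -7.55″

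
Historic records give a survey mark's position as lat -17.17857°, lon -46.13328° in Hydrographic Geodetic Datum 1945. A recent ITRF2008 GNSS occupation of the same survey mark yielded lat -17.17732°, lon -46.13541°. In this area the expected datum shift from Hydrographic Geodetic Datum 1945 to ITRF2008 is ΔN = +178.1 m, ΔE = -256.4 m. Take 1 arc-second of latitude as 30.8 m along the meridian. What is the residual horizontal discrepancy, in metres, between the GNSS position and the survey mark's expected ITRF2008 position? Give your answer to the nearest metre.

Observed coordinate differences: Δφ = +0.00125°, Δλ = -0.00213°.
Converting to metres (1° lat = 110880 m, cos φ = 0.955389): observed ΔN = 138.6 m, observed ΔE = -225.6 m.
Subtracting the expected shift leaves a residual of 138.6 − (178.1) = -39.5 m north and -225.6 − (-256.4) = 30.8 m east.
Residual distance = √((-39.5)² + 30.8²) = 50.1 m.

50 m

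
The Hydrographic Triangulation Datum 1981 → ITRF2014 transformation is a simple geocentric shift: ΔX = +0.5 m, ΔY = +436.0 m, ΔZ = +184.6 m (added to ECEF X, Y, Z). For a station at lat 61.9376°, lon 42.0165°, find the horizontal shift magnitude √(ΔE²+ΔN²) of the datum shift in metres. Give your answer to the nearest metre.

366 m

At φ = 61.9376°, λ = 42.0165°: sin φ = 0.882436, cos φ = 0.470433, sin λ = 0.669345, cos λ = 0.742952.
ΔE = −sin λ·ΔX + cos λ·ΔY = −(0.669345)·(0.5) + (0.742952)·(436.0) = 323.59 m.
ΔN = −sin φ cos λ·ΔX − sin φ sin λ·ΔY + cos φ·ΔZ = −(0.882436)(0.742952)(0.5) − (0.882436)(0.669345)(436.0) + (0.470433)(184.6) = -171.01 m.
Horizontal magnitude = √(ΔE² + ΔN²) = √(323.59² + (-171.01)²) = 366.00 m.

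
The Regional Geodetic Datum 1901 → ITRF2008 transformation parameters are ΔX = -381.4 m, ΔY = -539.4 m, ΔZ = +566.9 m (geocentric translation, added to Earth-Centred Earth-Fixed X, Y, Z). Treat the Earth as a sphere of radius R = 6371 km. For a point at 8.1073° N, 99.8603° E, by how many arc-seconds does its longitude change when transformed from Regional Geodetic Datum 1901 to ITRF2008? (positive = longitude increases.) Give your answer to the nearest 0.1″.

Δλ = 15.3″

sin φ = 0.141027, cos φ = 0.990006, sin λ = 0.985228, cos λ = -0.171246.
East component: ΔE = −sin λ·ΔX + cos λ·ΔY = −(0.985228)(-381.4) + (-0.171246)(-539.4) = 468.14 m.
1° of latitude spans πR/180 = 111195 m; at latitude φ, 1° of longitude spans that × cos φ = 110083.6 m, so Δλ = 468.14 / 110083.6 × 3600 = 15.309″.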